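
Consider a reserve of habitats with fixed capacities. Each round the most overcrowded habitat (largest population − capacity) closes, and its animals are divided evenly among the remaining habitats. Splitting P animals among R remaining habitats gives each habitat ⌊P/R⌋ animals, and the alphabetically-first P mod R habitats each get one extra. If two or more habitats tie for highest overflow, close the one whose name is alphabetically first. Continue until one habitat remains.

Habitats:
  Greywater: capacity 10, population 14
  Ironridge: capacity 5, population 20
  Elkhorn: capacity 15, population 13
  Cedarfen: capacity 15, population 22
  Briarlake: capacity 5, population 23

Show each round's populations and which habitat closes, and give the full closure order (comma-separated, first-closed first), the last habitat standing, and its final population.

Closure order: Briarlake, Ironridge, Cedarfen, Greywater
Last habitat: Elkhorn with 92 animals

Round 1: Briarlake=23 Cedarfen=22 Elkhorn=13 Greywater=14 Ironridge=20 → close Briarlake (overflow 18)
  23÷4 = 5 each, +1 to first 3
Round 2: Cedarfen=28 Elkhorn=19 Greywater=20 Ironridge=25 → close Ironridge (overflow 20)
  25÷3 = 8 each, +1 to first 1
Round 3: Cedarfen=37 Elkhorn=27 Greywater=28 → close Cedarfen (overflow 22)
  37÷2 = 18 each, +1 to first 1
Round 4: Elkhorn=46 Greywater=46 → close Greywater (overflow 36)
  46÷1 = 46 each, +1 to first 0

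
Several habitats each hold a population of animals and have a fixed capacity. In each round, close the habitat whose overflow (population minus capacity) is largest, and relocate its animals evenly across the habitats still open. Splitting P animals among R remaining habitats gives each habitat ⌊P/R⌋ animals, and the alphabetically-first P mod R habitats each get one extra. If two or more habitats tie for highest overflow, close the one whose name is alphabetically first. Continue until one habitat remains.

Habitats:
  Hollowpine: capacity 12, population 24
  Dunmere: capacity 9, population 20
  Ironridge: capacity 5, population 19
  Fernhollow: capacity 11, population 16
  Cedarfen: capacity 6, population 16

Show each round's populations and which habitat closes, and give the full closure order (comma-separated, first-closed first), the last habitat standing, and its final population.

Closure order: Ironridge, Dunmere, Cedarfen, Hollowpine
Last habitat: Fernhollow with 95 animals

Round 1: Cedarfen=16 Dunmere=20 Fernhollow=16 Hollowpine=24 Ironridge=19 → close Ironridge (overflow 14)
  19÷4 = 4 each, +1 to first 3
Round 2: Cedarfen=21 Dunmere=25 Fernhollow=21 Hollowpine=28 → close Dunmere (overflow 16)
  25÷3 = 8 each, +1 to first 1
Round 3: Cedarfen=30 Fernhollow=29 Hollowpine=36 → close Cedarfen (overflow 24)
  30÷2 = 15 each, +1 to first 0
Round 4: Fernhollow=44 Hollowpine=51 → close Hollowpine (overflow 39)
  51÷1 = 51 each, +1 to first 0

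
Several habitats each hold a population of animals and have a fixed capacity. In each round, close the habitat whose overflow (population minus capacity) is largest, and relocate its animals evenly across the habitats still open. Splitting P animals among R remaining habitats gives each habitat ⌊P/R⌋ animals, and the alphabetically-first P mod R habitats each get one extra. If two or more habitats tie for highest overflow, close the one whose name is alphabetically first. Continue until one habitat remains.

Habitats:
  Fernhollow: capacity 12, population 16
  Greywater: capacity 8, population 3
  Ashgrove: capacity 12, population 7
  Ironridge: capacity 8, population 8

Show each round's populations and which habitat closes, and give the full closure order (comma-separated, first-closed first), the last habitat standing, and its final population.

Closure order: Fernhollow, Ironridge, Ashgrove
Last habitat: Greywater with 34 animals

Round 1: Ashgrove=7 Fernhollow=16 Greywater=3 Ironridge=8 → close Fernhollow (overflow 4)
  16÷3 = 5 each, +1 to first 1
Round 2: Ashgrove=13 Greywater=8 Ironridge=13 → close Ironridge (overflow 5)
  13÷2 = 6 each, +1 to first 1
Round 3: Ashgrove=20 Greywater=14 → close Ashgrove (overflow 8)
  20÷1 = 20 each, +1 to first 0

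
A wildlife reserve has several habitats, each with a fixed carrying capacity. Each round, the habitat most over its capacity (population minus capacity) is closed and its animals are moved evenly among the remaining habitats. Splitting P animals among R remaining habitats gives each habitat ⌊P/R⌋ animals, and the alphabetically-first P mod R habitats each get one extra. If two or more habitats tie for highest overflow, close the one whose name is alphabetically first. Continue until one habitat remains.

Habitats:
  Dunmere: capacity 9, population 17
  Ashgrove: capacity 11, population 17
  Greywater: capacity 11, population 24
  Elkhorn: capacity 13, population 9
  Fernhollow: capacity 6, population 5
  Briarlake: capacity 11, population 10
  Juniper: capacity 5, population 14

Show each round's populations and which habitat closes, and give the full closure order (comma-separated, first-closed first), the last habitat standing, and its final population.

Round 1: Ashgrove=17 Briarlake=10 Dunmere=17 Elkhorn=9 Fernhollow=5 Greywater=24 Juniper=14 → close Greywater (overflow 13)
  24÷6 = 4 each, +1 to first 0
Round 2: Ashgrove=21 Briarlake=14 Dunmere=21 Elkhorn=13 Fernhollow=9 Juniper=18 → close Juniper (overflow 13)
  18÷5 = 3 each, +1 to first 3
Round 3: Ashgrove=25 Briarlake=18 Dunmere=25 Elkhorn=16 Fernhollow=12 → close Dunmere (overflow 16)
  25÷4 = 6 each, +1 to first 1
Round 4: Ashgrove=32 Briarlake=24 Elkhorn=22 Fernhollow=18 → close Ashgrove (overflow 21)
  32÷3 = 10 each, +1 to first 2
Round 5: Briarlake=35 Elkhorn=33 Fernhollow=28 → close Briarlake (overflow 24)
  35÷2 = 17 each, +1 to first 1
Round 6: Elkhorn=51 Fernhollow=45 → close Fernhollow (overflow 39)
  45÷1 = 45 each, +1 to first 0

Closure order: Greywater, Juniper, Dunmere, Ashgrove, Briarlake, Fernhollow
Last habitat: Elkhorn with 96 animals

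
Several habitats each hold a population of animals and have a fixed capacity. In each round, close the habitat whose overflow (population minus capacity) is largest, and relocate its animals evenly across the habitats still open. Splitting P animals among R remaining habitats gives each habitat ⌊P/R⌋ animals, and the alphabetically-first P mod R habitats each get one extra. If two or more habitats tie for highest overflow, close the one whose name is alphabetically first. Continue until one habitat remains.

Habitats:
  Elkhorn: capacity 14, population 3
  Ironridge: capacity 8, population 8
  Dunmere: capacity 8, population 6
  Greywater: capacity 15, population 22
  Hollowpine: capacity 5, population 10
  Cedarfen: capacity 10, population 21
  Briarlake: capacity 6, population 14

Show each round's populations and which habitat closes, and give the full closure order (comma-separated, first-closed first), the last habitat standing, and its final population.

Closure order: Cedarfen, Briarlake, Greywater, Hollowpine, Dunmere, Ironridge
Last habitat: Elkhorn with 84 animals

Round 1: Briarlake=14 Cedarfen=21 Dunmere=6 Elkhorn=3 Greywater=22 Hollowpine=10 Ironridge=8 → close Cedarfen (overflow 11)
  21÷6 = 3 each, +1 to first 3
Round 2: Briarlake=18 Dunmere=10 Elkhorn=7 Greywater=25 Hollowpine=13 Ironridge=11 → close Briarlake (overflow 12)
  18÷5 = 3 each, +1 to first 3
Round 3: Dunmere=14 Elkhorn=11 Greywater=29 Hollowpine=16 Ironridge=14 → close Greywater (overflow 14)
  29÷4 = 7 each, +1 to first 1
Round 4: Dunmere=22 Elkhorn=18 Hollowpine=23 Ironridge=21 → close Hollowpine (overflow 18)
  23÷3 = 7 each, +1 to first 2
Round 5: Dunmere=30 Elkhorn=26 Ironridge=28 → close Dunmere (overflow 22)
  30÷2 = 15 each, +1 to first 0
Round 6: Elkhorn=41 Ironridge=43 → close Ironridge (overflow 35)
  43÷1 = 43 each, +1 to first 0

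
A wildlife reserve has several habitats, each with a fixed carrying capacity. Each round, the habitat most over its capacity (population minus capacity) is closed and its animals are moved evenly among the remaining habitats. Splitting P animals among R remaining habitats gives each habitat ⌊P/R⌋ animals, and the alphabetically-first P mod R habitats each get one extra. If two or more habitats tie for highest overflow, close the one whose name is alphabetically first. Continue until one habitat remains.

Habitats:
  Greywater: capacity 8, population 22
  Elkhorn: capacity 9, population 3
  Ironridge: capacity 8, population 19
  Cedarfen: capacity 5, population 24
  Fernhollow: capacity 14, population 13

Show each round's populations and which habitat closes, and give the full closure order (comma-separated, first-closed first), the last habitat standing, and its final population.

Round 1: Cedarfen=24 Elkhorn=3 Fernhollow=13 Greywater=22 Ironridge=19 → close Cedarfen (overflow 19)
  24÷4 = 6 each, +1 to first 0
Round 2: Elkhorn=9 Fernhollow=19 Greywater=28 Ironridge=25 → close Greywater (overflow 20)
  28÷3 = 9 each, +1 to first 1
Round 3: Elkhorn=19 Fernhollow=28 Ironridge=34 → close Ironridge (overflow 26)
  34÷2 = 17 each, +1 to first 0
Round 4: Elkhorn=36 Fernhollow=45 → close Fernhollow (overflow 31)
  45÷1 = 45 each, +1 to first 0

Closure order: Cedarfen, Greywater, Ironridge, Fernhollow
Last habitat: Elkhorn with 81 animals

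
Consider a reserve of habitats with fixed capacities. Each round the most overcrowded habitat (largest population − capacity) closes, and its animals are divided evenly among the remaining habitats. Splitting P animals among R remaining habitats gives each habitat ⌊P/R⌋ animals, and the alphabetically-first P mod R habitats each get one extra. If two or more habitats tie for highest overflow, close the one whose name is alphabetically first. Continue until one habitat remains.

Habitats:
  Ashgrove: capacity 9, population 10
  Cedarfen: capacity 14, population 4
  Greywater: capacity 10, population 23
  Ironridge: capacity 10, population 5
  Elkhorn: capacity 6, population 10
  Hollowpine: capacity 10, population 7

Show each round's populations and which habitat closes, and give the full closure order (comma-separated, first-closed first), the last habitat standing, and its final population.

Closure order: Greywater, Elkhorn, Ashgrove, Hollowpine, Ironridge
Last habitat: Cedarfen with 59 animals

Round 1: Ashgrove=10 Cedarfen=4 Elkhorn=10 Greywater=23 Hollowpine=7 Ironridge=5 → close Greywater (overflow 13)
  23÷5 = 4 each, +1 to first 3
Round 2: Ashgrove=15 Cedarfen=9 Elkhorn=15 Hollowpine=11 Ironridge=9 → close Elkhorn (overflow 9)
  15÷4 = 3 each, +1 to first 3
Round 3: Ashgrove=19 Cedarfen=13 Hollowpine=15 Ironridge=12 → close Ashgrove (overflow 10)
  19÷3 = 6 each, +1 to first 1
Round 4: Cedarfen=20 Hollowpine=21 Ironridge=18 → close Hollowpine (overflow 11)
  21÷2 = 10 each, +1 to first 1
Round 5: Cedarfen=31 Ironridge=28 → close Ironridge (overflow 18)
  28÷1 = 28 each, +1 to first 0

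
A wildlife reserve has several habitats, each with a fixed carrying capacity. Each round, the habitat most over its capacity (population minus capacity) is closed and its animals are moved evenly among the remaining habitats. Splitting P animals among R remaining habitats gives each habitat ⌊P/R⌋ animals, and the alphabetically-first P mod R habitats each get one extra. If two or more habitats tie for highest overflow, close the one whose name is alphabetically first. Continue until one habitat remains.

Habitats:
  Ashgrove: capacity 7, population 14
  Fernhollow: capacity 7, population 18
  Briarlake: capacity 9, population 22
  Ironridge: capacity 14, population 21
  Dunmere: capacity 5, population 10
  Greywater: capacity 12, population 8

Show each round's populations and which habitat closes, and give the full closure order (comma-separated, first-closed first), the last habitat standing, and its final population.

Closure order: Briarlake, Fernhollow, Ashgrove, Dunmere, Ironridge
Last habitat: Greywater with 93 animals

Round 1: Ashgrove=14 Briarlake=22 Dunmere=10 Fernhollow=18 Greywater=8 Ironridge=21 → close Briarlake (overflow 13)
  22÷5 = 4 each, +1 to first 2
Round 2: Ashgrove=19 Dunmere=15 Fernhollow=22 Greywater=12 Ironridge=25 → close Fernhollow (overflow 15)
  22÷4 = 5 each, +1 to first 2
Round 3: Ashgrove=25 Dunmere=21 Greywater=17 Ironridge=30 → close Ashgrove (overflow 18)
  25÷3 = 8 each, +1 to first 1
Round 4: Dunmere=30 Greywater=25 Ironridge=38 → close Dunmere (overflow 25)
  30÷2 = 15 each, +1 to first 0
Round 5: Greywater=40 Ironridge=53 → close Ironridge (overflow 39)
  53÷1 = 53 each, +1 to first 0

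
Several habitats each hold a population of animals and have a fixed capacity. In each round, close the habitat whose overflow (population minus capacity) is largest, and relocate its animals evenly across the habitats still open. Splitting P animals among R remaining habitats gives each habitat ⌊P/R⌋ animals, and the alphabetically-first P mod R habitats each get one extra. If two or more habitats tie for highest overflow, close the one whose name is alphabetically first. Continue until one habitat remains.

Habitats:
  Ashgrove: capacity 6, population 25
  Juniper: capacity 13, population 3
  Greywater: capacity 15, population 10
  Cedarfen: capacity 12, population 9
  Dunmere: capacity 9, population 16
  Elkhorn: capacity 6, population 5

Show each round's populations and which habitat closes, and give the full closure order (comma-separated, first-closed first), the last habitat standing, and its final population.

Round 1: Ashgrove=25 Cedarfen=9 Dunmere=16 Elkhorn=5 Greywater=10 Juniper=3 → close Ashgrove (overflow 19)
  25÷5 = 5 each, +1 to first 0
Round 2: Cedarfen=14 Dunmere=21 Elkhorn=10 Greywater=15 Juniper=8 → close Dunmere (overflow 12)
  21÷4 = 5 each, +1 to first 1
Round 3: Cedarfen=20 Elkhorn=15 Greywater=20 Juniper=13 → close Elkhorn (overflow 9)
  15÷3 = 5 each, +1 to first 0
Round 4: Cedarfen=25 Greywater=25 Juniper=18 → close Cedarfen (overflow 13)
  25÷2 = 12 each, +1 to first 1
Round 5: Greywater=38 Juniper=30 → close Greywater (overflow 23)
  38÷1 = 38 each, +1 to first 0

Closure order: Ashgrove, Dunmere, Elkhorn, Cedarfen, Greywater
Last habitat: Juniper with 68 animals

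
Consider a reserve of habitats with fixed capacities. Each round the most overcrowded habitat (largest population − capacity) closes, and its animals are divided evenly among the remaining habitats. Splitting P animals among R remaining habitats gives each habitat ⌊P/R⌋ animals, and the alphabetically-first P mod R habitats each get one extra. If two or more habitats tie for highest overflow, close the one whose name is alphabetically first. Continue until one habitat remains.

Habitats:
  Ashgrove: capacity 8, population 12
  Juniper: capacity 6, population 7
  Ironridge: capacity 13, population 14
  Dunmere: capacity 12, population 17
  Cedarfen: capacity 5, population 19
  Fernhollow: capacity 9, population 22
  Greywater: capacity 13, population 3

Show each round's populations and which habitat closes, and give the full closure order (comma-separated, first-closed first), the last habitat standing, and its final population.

Closure order: Cedarfen, Fernhollow, Ashgrove, Dunmere, Ironridge, Juniper
Last habitat: Greywater with 94 animals

Round 1: Ashgrove=12 Cedarfen=19 Dunmere=17 Fernhollow=22 Greywater=3 Ironridge=14 Juniper=7 → close Cedarfen (overflow 14)
  19÷6 = 3 each, +1 to first 1
Round 2: Ashgrove=16 Dunmere=20 Fernhollow=25 Greywater=6 Ironridge=17 Juniper=10 → close Fernhollow (overflow 16)
  25÷5 = 5 each, +1 to first 0
Round 3: Ashgrove=21 Dunmere=25 Greywater=11 Ironridge=22 Juniper=15 → close Ashgrove (overflow 13)
  21÷4 = 5 each, +1 to first 1
Round 4: Dunmere=31 Greywater=16 Ironridge=27 Juniper=20 → close Dunmere (overflow 19)
  31÷3 = 10 each, +1 to first 1
Round 5: Greywater=27 Ironridge=37 Juniper=30 → close Ironridge (overflow 24)
  37÷2 = 18 each, +1 to first 1
Round 6: Greywater=46 Juniper=48 → close Juniper (overflow 42)
  48÷1 = 48 each, +1 to first 0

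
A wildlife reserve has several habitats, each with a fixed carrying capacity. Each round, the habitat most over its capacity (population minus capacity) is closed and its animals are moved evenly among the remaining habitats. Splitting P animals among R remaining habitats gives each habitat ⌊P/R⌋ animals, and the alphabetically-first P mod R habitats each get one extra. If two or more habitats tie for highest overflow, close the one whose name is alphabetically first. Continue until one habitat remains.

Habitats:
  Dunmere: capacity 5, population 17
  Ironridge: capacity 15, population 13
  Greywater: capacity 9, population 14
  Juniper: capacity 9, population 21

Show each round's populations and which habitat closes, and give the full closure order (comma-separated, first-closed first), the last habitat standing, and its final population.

Round 1: Dunmere=17 Greywater=14 Ironridge=13 Juniper=21 → close Dunmere (overflow 12)
  17÷3 = 5 each, +1 to first 2
Round 2: Greywater=20 Ironridge=19 Juniper=26 → close Juniper (overflow 17)
  26÷2 = 13 each, +1 to first 0
Round 3: Greywater=33 Ironridge=32 → close Greywater (overflow 24)
  33÷1 = 33 each, +1 to first 0

Closure order: Dunmere, Juniper, Greywater
Last habitat: Ironridge with 65 animals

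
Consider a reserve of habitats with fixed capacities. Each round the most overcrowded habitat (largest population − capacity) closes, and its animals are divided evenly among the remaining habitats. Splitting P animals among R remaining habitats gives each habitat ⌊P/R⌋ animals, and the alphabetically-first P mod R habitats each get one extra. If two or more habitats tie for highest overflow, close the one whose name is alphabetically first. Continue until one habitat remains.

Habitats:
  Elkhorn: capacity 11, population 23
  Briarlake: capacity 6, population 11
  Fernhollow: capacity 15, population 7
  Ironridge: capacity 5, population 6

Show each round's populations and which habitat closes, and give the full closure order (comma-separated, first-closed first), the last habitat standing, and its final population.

Closure order: Elkhorn, Briarlake, Ironridge
Last habitat: Fernhollow with 47 animals

Round 1: Briarlake=11 Elkhorn=23 Fernhollow=7 Ironridge=6 → close Elkhorn (overflow 12)
  23÷3 = 7 each, +1 to first 2
Round 2: Briarlake=19 Fernhollow=15 Ironridge=13 → close Briarlake (overflow 13)
  19÷2 = 9 each, +1 to first 1
Round 3: Fernhollow=25 Ironridge=22 → close Ironridge (overflow 17)
  22÷1 = 22 each, +1 to first 0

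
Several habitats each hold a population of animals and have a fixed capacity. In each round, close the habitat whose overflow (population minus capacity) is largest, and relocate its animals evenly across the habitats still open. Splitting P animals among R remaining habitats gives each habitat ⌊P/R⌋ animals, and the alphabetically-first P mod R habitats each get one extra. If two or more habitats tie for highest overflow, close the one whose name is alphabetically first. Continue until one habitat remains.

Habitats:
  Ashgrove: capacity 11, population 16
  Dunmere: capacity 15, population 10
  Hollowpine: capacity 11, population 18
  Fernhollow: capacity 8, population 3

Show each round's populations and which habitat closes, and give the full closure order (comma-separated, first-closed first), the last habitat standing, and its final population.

Round 1: Ashgrove=16 Dunmere=10 Fernhollow=3 Hollowpine=18 → close Hollowpine (overflow 7)
  18÷3 = 6 each, +1 to first 0
Round 2: Ashgrove=22 Dunmere=16 Fernhollow=9 → close Ashgrove (overflow 11)
  22÷2 = 11 each, +1 to first 0
Round 3: Dunmere=27 Fernhollow=20 → close Dunmere (overflow 12)
  27÷1 = 27 each, +1 to first 0

Closure order: Hollowpine, Ashgrove, Dunmere
Last habitat: Fernhollow with 47 animals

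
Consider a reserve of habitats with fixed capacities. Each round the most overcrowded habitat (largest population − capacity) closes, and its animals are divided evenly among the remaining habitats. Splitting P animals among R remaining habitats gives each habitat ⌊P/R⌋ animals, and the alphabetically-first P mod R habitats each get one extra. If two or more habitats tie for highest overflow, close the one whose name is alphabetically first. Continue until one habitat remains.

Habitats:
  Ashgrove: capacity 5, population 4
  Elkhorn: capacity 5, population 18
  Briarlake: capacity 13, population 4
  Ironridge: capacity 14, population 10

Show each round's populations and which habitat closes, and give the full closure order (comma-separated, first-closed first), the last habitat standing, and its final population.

Closure order: Elkhorn, Ashgrove, Ironridge
Last habitat: Briarlake with 36 animals

Round 1: Ashgrove=4 Briarlake=4 Elkhorn=18 Ironridge=10 → close Elkhorn (overflow 13)
  18÷3 = 6 each, +1 to first 0
Round 2: Ashgrove=10 Briarlake=10 Ironridge=16 → close Ashgrove (overflow 5)
  10÷2 = 5 each, +1 to first 0
Round 3: Briarlake=15 Ironridge=21 → close Ironridge (overflow 7)
  21÷1 = 21 each, +1 to first 0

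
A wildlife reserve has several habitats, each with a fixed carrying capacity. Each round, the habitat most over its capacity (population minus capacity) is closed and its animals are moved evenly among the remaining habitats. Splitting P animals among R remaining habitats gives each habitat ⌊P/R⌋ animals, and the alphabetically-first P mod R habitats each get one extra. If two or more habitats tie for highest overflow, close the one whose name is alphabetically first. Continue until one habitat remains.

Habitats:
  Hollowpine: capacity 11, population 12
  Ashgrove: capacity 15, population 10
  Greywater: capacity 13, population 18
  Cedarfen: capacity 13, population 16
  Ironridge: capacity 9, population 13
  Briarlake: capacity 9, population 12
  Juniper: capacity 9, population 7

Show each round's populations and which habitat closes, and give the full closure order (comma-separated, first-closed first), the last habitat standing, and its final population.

Closure order: Greywater, Ironridge, Briarlake, Cedarfen, Hollowpine, Ashgrove
Last habitat: Juniper with 88 animals

Round 1: Ashgrove=10 Briarlake=12 Cedarfen=16 Greywater=18 Hollowpine=12 Ironridge=13 Juniper=7 → close Greywater (overflow 5)
  18÷6 = 3 each, +1 to first 0
Round 2: Ashgrove=13 Briarlake=15 Cedarfen=19 Hollowpine=15 Ironridge=16 Juniper=10 → close Ironridge (overflow 7)
  16÷5 = 3 each, +1 to first 1
Round 3: Ashgrove=17 Briarlake=18 Cedarfen=22 Hollowpine=18 Juniper=13 → close Briarlake (overflow 9)
  18÷4 = 4 each, +1 to first 2
Round 4: Ashgrove=22 Cedarfen=27 Hollowpine=22 Juniper=17 → close Cedarfen (overflow 14)
  27÷3 = 9 each, +1 to first 0
Round 5: Ashgrove=31 Hollowpine=31 Juniper=26 → close Hollowpine (overflow 20)
  31÷2 = 15 each, +1 to first 1
Round 6: Ashgrove=47 Juniper=41 → close Ashgrove (overflow 32)
  47÷1 = 47 each, +1 to first 0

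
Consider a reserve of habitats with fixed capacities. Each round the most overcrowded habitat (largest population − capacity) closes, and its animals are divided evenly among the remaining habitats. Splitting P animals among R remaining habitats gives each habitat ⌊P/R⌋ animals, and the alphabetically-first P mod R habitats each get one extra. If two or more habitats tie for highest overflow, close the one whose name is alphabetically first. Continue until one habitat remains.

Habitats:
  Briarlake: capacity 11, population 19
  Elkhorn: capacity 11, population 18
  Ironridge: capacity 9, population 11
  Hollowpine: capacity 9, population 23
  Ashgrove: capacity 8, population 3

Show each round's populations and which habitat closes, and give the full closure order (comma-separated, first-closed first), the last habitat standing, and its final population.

Round 1: Ashgrove=3 Briarlake=19 Elkhorn=18 Hollowpine=23 Ironridge=11 → close Hollowpine (overflow 14)
  23÷4 = 5 each, +1 to first 3
Round 2: Ashgrove=9 Briarlake=25 Elkhorn=24 Ironridge=16 → close Briarlake (overflow 14)
  25÷3 = 8 each, +1 to first 1
Round 3: Ashgrove=18 Elkhorn=32 Ironridge=24 → close Elkhorn (overflow 21)
  32÷2 = 16 each, +1 to first 0
Round 4: Ashgrove=34 Ironridge=40 → close Ironridge (overflow 31)
  40÷1 = 40 each, +1 to first 0

Closure order: Hollowpine, Briarlake, Elkhorn, Ironridge
Last habitat: Ashgrove with 74 animals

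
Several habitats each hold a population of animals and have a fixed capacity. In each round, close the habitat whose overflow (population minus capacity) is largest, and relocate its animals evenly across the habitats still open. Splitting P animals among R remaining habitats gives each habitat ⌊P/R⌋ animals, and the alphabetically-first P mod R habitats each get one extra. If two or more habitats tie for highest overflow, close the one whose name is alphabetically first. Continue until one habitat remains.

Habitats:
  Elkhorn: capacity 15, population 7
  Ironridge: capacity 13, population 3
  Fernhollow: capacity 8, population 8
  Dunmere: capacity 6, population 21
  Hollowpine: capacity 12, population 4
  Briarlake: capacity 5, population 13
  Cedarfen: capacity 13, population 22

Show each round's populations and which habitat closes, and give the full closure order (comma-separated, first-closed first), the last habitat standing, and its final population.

Closure order: Dunmere, Cedarfen, Briarlake, Fernhollow, Elkhorn, Hollowpine
Last habitat: Ironridge with 78 animals

Round 1: Briarlake=13 Cedarfen=22 Dunmere=21 Elkhorn=7 Fernhollow=8 Hollowpine=4 Ironridge=3 → close Dunmere (overflow 15)
  21÷6 = 3 each, +1 to first 3
Round 2: Briarlake=17 Cedarfen=26 Elkhorn=11 Fernhollow=11 Hollowpine=7 Ironridge=6 → close Cedarfen (overflow 13)
  26÷5 = 5 each, +1 to first 1
Round 3: Briarlake=23 Elkhorn=16 Fernhollow=16 Hollowpine=12 Ironridge=11 → close Briarlake (overflow 18)
  23÷4 = 5 each, +1 to first 3
Round 4: Elkhorn=22 Fernhollow=22 Hollowpine=18 Ironridge=16 → close Fernhollow (overflow 14)
  22÷3 = 7 each, +1 to first 1
Round 5: Elkhorn=30 Hollowpine=25 Ironridge=23 → close Elkhorn (overflow 15)
  30÷2 = 15 each, +1 to first 0
Round 6: Hollowpine=40 Ironridge=38 → close Hollowpine (overflow 28)
  40÷1 = 40 each, +1 to first 0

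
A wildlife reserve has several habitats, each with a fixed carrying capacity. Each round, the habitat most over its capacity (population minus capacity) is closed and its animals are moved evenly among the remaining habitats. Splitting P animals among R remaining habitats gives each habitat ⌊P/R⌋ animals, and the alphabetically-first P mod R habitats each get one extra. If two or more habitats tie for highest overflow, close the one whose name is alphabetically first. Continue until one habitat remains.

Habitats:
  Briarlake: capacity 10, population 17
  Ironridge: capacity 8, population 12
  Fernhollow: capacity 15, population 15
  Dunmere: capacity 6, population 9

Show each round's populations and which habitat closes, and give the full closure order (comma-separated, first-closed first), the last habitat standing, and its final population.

Closure order: Briarlake, Dunmere, Ironridge
Last habitat: Fernhollow with 53 animals

Round 1: Briarlake=17 Dunmere=9 Fernhollow=15 Ironridge=12 → close Briarlake (overflow 7)
  17÷3 = 5 each, +1 to first 2
Round 2: Dunmere=15 Fernhollow=21 Ironridge=17 → close Dunmere (overflow 9)
  15÷2 = 7 each, +1 to first 1
Round 3: Fernhollow=29 Ironridge=24 → close Ironridge (overflow 16)
  24÷1 = 24 each, +1 to first 0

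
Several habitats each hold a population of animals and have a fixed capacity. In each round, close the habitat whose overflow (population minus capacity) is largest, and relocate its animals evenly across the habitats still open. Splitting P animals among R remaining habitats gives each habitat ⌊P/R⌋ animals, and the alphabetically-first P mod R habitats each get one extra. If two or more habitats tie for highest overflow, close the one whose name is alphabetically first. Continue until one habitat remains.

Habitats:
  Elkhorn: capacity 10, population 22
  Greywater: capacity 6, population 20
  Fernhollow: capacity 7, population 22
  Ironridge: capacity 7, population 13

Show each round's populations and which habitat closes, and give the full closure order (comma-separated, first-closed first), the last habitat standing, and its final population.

Round 1: Elkhorn=22 Fernhollow=22 Greywater=20 Ironridge=13 → close Fernhollow (overflow 15)
  22÷3 = 7 each, +1 to first 1
Round 2: Elkhorn=30 Greywater=27 Ironridge=20 → close Greywater (overflow 21)
  27÷2 = 13 each, +1 to first 1
Round 3: Elkhorn=44 Ironridge=33 → close Elkhorn (overflow 34)
  44÷1 = 44 each, +1 to first 0

Closure order: Fernhollow, Greywater, Elkhorn
Last habitat: Ironridge with 77 animals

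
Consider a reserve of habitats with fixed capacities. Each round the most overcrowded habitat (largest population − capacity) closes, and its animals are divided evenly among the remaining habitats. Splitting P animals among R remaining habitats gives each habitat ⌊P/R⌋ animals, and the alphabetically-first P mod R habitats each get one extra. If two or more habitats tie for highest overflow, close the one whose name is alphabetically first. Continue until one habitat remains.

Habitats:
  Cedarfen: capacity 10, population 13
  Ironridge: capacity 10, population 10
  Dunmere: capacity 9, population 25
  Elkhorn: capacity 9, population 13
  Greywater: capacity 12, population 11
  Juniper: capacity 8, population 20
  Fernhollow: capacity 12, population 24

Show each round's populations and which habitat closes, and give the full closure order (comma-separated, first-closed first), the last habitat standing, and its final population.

Closure order: Dunmere, Fernhollow, Juniper, Cedarfen, Elkhorn, Greywater
Last habitat: Ironridge with 116 animals

Round 1: Cedarfen=13 Dunmere=25 Elkhorn=13 Fernhollow=24 Greywater=11 Ironridge=10 Juniper=20 → close Dunmere (overflow 16)
  25÷6 = 4 each, +1 to first 1
Round 2: Cedarfen=18 Elkhorn=17 Fernhollow=28 Greywater=15 Ironridge=14 Juniper=24 → close Fernhollow (overflow 16)
  28÷5 = 5 each, +1 to first 3
Round 3: Cedarfen=24 Elkhorn=23 Greywater=21 Ironridge=19 Juniper=29 → close Juniper (overflow 21)
  29÷4 = 7 each, +1 to first 1
Round 4: Cedarfen=32 Elkhorn=30 Greywater=28 Ironridge=26 → close Cedarfen (overflow 22)
  32÷3 = 10 each, +1 to first 2
Round 5: Elkhorn=41 Greywater=39 Ironridge=36 → close Elkhorn (overflow 32)
  41÷2 = 20 each, +1 to first 1
Round 6: Greywater=60 Ironridge=56 → close Greywater (overflow 48)
  60÷1 = 60 each, +1 to first 0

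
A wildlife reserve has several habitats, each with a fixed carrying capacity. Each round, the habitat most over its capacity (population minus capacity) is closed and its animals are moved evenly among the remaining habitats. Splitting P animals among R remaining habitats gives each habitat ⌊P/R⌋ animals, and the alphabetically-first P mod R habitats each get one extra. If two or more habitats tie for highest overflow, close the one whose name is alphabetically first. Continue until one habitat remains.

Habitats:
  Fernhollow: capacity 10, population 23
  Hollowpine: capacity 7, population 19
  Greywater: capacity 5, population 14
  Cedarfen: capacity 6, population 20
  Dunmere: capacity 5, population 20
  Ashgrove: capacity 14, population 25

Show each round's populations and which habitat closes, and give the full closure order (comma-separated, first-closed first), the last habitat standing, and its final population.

Round 1: Ashgrove=25 Cedarfen=20 Dunmere=20 Fernhollow=23 Greywater=14 Hollowpine=19 → close Dunmere (overflow 15)
  20÷5 = 4 each, +1 to first 0
Round 2: Ashgrove=29 Cedarfen=24 Fernhollow=27 Greywater=18 Hollowpine=23 → close Cedarfen (overflow 18)
  24÷4 = 6 each, +1 to first 0
Round 3: Ashgrove=35 Fernhollow=33 Greywater=24 Hollowpine=29 → close Fernhollow (overflow 23)
  33÷3 = 11 each, +1 to first 0
Round 4: Ashgrove=46 Greywater=35 Hollowpine=40 → close Hollowpine (overflow 33)
  40÷2 = 20 each, +1 to first 0
Round 5: Ashgrove=66 Greywater=55 → close Ashgrove (overflow 52)
  66÷1 = 66 each, +1 to first 0

Closure order: Dunmere, Cedarfen, Fernhollow, Hollowpine, Ashgrove
Last habitat: Greywater with 121 animals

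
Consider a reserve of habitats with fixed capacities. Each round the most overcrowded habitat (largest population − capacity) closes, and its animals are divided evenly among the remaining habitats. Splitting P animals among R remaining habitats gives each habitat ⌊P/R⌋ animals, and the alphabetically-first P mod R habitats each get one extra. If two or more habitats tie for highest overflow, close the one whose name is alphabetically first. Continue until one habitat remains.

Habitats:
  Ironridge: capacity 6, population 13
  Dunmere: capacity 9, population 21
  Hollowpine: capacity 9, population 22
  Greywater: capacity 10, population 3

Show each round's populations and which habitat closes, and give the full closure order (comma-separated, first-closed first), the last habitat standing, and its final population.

Round 1: Dunmere=21 Greywater=3 Hollowpine=22 Ironridge=13 → close Hollowpine (overflow 13)
  22÷3 = 7 each, +1 to first 1
Round 2: Dunmere=29 Greywater=10 Ironridge=20 → close Dunmere (overflow 20)
  29÷2 = 14 each, +1 to first 1
Round 3: Greywater=25 Ironridge=34 → close Ironridge (overflow 28)
  34÷1 = 34 each, +1 to first 0

Closure order: Hollowpine, Dunmere, Ironridge
Last habitat: Greywater with 59 animals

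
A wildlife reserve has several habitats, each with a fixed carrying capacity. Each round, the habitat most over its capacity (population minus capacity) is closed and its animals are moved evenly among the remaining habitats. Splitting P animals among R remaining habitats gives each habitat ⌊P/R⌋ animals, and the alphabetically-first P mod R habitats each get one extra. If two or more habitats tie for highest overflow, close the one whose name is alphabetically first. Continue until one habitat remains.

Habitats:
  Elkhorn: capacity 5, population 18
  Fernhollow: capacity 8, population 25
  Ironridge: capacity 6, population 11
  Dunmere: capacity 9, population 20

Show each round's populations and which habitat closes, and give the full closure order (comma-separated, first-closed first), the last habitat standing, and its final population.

Closure order: Fernhollow, Elkhorn, Dunmere
Last habitat: Ironridge with 74 animals

Round 1: Dunmere=20 Elkhorn=18 Fernhollow=25 Ironridge=11 → close Fernhollow (overflow 17)
  25÷3 = 8 each, +1 to first 1
Round 2: Dunmere=29 Elkhorn=26 Ironridge=19 → close Elkhorn (overflow 21)
  26÷2 = 13 each, +1 to first 0
Round 3: Dunmere=42 Ironridge=32 → close Dunmere (overflow 33)
  42÷1 = 42 each, +1 to first 0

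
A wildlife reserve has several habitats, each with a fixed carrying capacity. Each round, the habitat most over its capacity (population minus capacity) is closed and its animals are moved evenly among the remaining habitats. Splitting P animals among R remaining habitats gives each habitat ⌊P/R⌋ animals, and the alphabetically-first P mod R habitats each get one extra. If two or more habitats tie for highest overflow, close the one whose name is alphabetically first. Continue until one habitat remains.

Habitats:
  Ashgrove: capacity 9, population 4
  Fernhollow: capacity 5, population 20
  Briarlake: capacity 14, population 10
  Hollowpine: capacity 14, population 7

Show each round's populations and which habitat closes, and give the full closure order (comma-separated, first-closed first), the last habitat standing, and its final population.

Round 1: Ashgrove=4 Briarlake=10 Fernhollow=20 Hollowpine=7 → close Fernhollow (overflow 15)
  20÷3 = 6 each, +1 to first 2
Round 2: Ashgrove=11 Briarlake=17 Hollowpine=13 → close Briarlake (overflow 3)
  17÷2 = 8 each, +1 to first 1
Round 3: Ashgrove=20 Hollowpine=21 → close Ashgrove (overflow 11)
  20÷1 = 20 each, +1 to first 0

Closure order: Fernhollow, Briarlake, Ashgrove
Last habitat: Hollowpine with 41 animals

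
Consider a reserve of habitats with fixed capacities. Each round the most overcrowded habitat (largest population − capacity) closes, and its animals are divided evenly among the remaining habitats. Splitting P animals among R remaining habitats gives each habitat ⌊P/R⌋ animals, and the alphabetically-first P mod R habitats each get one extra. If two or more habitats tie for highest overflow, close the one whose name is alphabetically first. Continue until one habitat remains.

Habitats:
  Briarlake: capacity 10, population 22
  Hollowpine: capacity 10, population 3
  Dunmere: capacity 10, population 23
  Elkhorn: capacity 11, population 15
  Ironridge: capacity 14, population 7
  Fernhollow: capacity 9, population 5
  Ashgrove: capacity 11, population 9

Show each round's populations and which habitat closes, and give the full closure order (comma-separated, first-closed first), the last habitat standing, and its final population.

Round 1: Ashgrove=9 Briarlake=22 Dunmere=23 Elkhorn=15 Fernhollow=5 Hollowpine=3 Ironridge=7 → close Dunmere (overflow 13)
  23÷6 = 3 each, +1 to first 5
Round 2: Ashgrove=13 Briarlake=26 Elkhorn=19 Fernhollow=9 Hollowpine=7 Ironridge=10 → close Briarlake (overflow 16)
  26÷5 = 5 each, +1 to first 1
Round 3: Ashgrove=19 Elkhorn=24 Fernhollow=14 Hollowpine=12 Ironridge=15 → close Elkhorn (overflow 13)
  24÷4 = 6 each, +1 to first 0
Round 4: Ashgrove=25 Fernhollow=20 Hollowpine=18 Ironridge=21 → close Ashgrove (overflow 14)
  25÷3 = 8 each, +1 to first 1
Round 5: Fernhollow=29 Hollowpine=26 Ironridge=29 → close Fernhollow (overflow 20)
  29÷2 = 14 each, +1 to first 1
Round 6: Hollowpine=41 Ironridge=43 → close Hollowpine (overflow 31)
  41÷1 = 41 each, +1 to first 0

Closure order: Dunmere, Briarlake, Elkhorn, Ashgrove, Fernhollow, Hollowpine
Last habitat: Ironridge with 84 animals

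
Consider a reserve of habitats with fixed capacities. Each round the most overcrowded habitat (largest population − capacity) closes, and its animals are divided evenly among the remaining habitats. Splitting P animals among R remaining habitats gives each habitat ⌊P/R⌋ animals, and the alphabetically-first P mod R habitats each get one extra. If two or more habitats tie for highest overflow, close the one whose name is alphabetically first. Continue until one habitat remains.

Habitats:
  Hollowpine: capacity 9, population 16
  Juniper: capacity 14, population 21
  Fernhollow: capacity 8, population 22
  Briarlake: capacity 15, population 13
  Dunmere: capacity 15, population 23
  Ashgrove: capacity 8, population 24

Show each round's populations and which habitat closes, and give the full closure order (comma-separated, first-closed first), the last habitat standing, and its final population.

Closure order: Ashgrove, Fernhollow, Dunmere, Hollowpine, Juniper
Last habitat: Briarlake with 119 animals

Round 1: Ashgrove=24 Briarlake=13 Dunmere=23 Fernhollow=22 Hollowpine=16 Juniper=21 → close Ashgrove (overflow 16)
  24÷5 = 4 each, +1 to first 4
Round 2: Briarlake=18 Dunmere=28 Fernhollow=27 Hollowpine=21 Juniper=25 → close Fernhollow (overflow 19)
  27÷4 = 6 each, +1 to first 3
Round 3: Briarlake=25 Dunmere=35 Hollowpine=28 Juniper=31 → close Dunmere (overflow 20)
  35÷3 = 11 each, +1 to first 2
Round 4: Briarlake=37 Hollowpine=40 Juniper=42 → close Hollowpine (overflow 31)
  40÷2 = 20 each, +1 to first 0
Round 5: Briarlake=57 Juniper=62 → close Juniper (overflow 48)
  62÷1 = 62 each, +1 to first 0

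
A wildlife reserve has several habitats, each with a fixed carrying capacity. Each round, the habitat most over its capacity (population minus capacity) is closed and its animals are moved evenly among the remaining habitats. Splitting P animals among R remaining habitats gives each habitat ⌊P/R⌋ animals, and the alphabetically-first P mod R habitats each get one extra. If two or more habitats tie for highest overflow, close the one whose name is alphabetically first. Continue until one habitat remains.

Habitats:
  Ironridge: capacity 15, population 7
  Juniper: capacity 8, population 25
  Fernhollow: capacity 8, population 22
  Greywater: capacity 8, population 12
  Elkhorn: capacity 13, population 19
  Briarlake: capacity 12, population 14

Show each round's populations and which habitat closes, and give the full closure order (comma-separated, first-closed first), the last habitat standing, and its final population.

Round 1: Briarlake=14 Elkhorn=19 Fernhollow=22 Greywater=12 Ironridge=7 Juniper=25 → close Juniper (overflow 17)
  25÷5 = 5 each, +1 to first 0
Round 2: Briarlake=19 Elkhorn=24 Fernhollow=27 Greywater=17 Ironridge=12 → close Fernhollow (overflow 19)
  27÷4 = 6 each, +1 to first 3
Round 3: Briarlake=26 Elkhorn=31 Greywater=24 Ironridge=18 → close Elkhorn (overflow 18)
  31÷3 = 10 each, +1 to first 1
Round 4: Briarlake=37 Greywater=34 Ironridge=28 → close Greywater (overflow 26)
  34÷2 = 17 each, +1 to first 0
Round 5: Briarlake=54 Ironridge=45 → close Briarlake (overflow 42)
  54÷1 = 54 each, +1 to first 0

Closure order: Juniper, Fernhollow, Elkhorn, Greywater, Briarlake
Last habitat: Ironridge with 99 animals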